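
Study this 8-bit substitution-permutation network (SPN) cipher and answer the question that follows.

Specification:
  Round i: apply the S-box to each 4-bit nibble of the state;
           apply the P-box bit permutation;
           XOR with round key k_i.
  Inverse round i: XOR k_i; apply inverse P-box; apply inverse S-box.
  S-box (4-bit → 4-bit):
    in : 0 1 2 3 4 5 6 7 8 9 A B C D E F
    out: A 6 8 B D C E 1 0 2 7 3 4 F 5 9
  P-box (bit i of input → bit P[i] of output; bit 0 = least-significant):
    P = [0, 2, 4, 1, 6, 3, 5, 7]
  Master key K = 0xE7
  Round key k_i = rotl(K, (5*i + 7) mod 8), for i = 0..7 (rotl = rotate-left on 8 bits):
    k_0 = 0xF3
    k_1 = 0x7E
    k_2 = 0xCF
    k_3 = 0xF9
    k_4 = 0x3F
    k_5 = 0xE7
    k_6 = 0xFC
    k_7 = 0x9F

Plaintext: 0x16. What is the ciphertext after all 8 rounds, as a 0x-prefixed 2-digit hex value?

0x07

s_0 = plaintext = 0x16
s_1 = Round(s_0, k_0) = 0xCD
s_2 = Round(s_1, k_1) = 0x49
s_3 = Round(s_2, k_2) = 0x2B
s_4 = Round(s_3, k_3) = 0x7C
s_5 = Round(s_4, k_4) = 0x6F
s_6 = Round(s_5, k_5) = 0x4C
s_7 = Round(s_6, k_6) = 0x0C
s_8 = Round(s_7, k_7) = 0x07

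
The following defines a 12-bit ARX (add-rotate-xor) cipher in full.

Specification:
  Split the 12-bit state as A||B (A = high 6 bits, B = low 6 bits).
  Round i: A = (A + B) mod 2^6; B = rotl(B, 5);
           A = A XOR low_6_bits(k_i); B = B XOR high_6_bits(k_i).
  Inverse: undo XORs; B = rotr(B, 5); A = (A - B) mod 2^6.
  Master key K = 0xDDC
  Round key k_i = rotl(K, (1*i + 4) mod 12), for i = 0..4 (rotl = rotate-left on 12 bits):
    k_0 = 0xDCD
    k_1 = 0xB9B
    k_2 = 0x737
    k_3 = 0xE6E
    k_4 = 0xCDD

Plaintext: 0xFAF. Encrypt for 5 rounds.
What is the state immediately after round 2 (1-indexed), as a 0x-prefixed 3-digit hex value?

0xEEE

s_0 = plaintext = 0xFAF
s_1 = Round(s_0, k_0) = 0x800
s_2 = Round(s_1, k_1) = 0xEEE
s_3 = Round(s_2, k_2) = 0x78B
s_4 = Round(s_3, k_3) = 0x1DC
s_5 = Round(s_4, k_4) = 0xFBD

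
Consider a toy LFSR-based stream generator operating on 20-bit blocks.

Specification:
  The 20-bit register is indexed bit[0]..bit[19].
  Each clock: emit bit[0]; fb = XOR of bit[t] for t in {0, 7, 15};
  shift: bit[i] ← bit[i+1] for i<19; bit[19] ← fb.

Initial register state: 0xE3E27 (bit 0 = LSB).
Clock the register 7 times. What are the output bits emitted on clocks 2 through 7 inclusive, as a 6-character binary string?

110010

reg_0 = 0xE3E27
clock 1: out=1, reg = 0xF1F13
clock 2: out=1, reg = 0xF8F89
clock 3: out=1, reg = 0xFC7C4
clock 4: out=0, reg = 0x7E3E2
clock 5: out=0, reg = 0x3F1F1
clock 6: out=1, reg = 0x9F8F8
clock 7: out=0, reg = 0x4FC7C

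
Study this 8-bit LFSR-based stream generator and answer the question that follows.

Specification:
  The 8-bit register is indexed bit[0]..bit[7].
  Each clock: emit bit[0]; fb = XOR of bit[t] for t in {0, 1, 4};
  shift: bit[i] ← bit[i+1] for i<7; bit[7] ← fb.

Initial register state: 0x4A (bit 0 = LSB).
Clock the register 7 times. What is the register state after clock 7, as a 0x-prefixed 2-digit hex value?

0xB6

reg_0 = 0x4A
clock 1: out=0, reg = 0xA5
clock 2: out=1, reg = 0xD2
clock 3: out=0, reg = 0x69
clock 4: out=1, reg = 0xB4
clock 5: out=0, reg = 0xDA
clock 6: out=0, reg = 0x6D
clock 7: out=1, reg = 0xB6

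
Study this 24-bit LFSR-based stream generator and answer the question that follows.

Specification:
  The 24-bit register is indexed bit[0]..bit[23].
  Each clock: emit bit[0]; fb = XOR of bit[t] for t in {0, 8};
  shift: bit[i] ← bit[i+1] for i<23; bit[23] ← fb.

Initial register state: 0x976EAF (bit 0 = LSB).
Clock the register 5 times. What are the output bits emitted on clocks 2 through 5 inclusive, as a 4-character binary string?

reg_0 = 0x976EAF
clock 1: out=1, reg = 0xCBB757
clock 2: out=1, reg = 0x65DBAB
clock 3: out=1, reg = 0x32EDD5
clock 4: out=1, reg = 0x1976EA
clock 5: out=0, reg = 0x0CBB75

1110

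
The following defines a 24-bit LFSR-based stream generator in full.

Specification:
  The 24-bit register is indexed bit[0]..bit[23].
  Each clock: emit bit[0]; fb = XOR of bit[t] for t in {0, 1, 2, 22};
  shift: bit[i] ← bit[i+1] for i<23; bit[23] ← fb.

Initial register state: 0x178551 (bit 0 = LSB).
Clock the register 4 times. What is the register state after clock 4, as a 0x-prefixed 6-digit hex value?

0x917855

reg_0 = 0x178551
clock 1: out=1, reg = 0x8BC2A8
clock 2: out=0, reg = 0x45E154
clock 3: out=0, reg = 0x22F0AA
clock 4: out=0, reg = 0x917855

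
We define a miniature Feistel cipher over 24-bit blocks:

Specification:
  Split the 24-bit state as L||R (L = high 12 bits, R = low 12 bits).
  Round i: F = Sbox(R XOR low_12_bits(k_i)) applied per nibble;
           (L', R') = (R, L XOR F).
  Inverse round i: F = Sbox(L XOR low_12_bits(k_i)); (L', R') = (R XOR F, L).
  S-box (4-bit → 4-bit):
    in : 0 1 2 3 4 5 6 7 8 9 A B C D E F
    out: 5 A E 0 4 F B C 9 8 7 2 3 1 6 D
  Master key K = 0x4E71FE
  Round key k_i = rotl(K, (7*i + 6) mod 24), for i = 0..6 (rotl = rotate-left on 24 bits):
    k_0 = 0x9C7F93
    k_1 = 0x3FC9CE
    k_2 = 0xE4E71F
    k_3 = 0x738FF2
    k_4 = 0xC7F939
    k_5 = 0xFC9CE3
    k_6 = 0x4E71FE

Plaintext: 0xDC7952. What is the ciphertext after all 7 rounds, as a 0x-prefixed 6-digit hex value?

0x33276E

s_0 = plaintext = 0xDC7952
s_1 = Round(s_0, k_0) = 0x9526FD
s_2 = Round(s_1, k_1) = 0x6FD452
s_3 = Round(s_2, k_2) = 0x4526BC
s_4 = Round(s_3, k_3) = 0x6BCC14
s_5 = Round(s_4, k_4) = 0xC1495D
s_6 = Round(s_5, k_5) = 0x95D332
s_7 = Round(s_6, k_6) = 0x33276E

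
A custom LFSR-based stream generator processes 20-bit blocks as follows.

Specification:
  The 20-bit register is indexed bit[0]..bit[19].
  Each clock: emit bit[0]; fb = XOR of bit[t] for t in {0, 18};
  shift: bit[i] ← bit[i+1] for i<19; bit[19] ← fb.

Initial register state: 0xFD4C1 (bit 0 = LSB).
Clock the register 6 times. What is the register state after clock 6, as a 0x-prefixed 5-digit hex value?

0xABF53

reg_0 = 0xFD4C1
clock 1: out=1, reg = 0x7EA60
clock 2: out=0, reg = 0xBF530
clock 3: out=0, reg = 0x5FA98
clock 4: out=0, reg = 0xAFD4C
clock 5: out=0, reg = 0x57EA6
clock 6: out=0, reg = 0xABF53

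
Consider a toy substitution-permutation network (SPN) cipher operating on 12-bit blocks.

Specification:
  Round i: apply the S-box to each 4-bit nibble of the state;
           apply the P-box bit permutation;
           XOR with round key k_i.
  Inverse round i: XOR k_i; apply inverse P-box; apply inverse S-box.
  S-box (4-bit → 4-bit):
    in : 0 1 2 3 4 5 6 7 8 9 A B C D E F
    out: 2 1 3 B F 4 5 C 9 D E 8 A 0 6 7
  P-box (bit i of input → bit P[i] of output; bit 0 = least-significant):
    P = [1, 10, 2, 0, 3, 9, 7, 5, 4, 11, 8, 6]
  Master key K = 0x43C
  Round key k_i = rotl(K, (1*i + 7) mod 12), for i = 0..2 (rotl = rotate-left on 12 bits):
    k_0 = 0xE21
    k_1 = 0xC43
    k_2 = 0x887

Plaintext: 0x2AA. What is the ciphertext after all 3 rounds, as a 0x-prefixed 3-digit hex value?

s_0 = plaintext = 0x2AA
s_1 = Round(s_0, k_0) = 0x094
s_2 = Round(s_1, k_1) = 0x0EC
s_3 = Round(s_2, k_2) = 0x606

0x606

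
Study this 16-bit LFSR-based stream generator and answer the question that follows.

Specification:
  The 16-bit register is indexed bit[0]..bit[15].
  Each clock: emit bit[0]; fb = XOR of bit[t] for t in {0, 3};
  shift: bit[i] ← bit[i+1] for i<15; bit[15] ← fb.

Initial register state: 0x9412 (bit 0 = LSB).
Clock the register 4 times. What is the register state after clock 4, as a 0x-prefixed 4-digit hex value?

reg_0 = 0x9412
clock 1: out=0, reg = 0x4A09
clock 2: out=1, reg = 0x2504
clock 3: out=0, reg = 0x1282
clock 4: out=0, reg = 0x0941

0x0941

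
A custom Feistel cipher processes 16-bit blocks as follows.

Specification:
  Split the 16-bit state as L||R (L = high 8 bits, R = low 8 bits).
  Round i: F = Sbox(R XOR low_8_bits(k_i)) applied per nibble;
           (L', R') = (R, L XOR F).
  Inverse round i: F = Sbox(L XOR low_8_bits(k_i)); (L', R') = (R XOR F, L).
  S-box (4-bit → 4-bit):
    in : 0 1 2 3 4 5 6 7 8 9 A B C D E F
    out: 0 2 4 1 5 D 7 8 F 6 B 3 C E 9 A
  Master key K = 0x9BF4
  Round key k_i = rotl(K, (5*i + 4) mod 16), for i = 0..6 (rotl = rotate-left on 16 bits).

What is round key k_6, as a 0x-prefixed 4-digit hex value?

K = 0x9BF4
k_0 = rotl(K, (5*0+4) mod 16) = rotl(K, 4) = 0xBF49
k_1 = rotl(K, (5*1+4) mod 16) = rotl(K, 9) = 0xE937
k_2 = rotl(K, (5*2+4) mod 16) = rotl(K, 14) = 0x26FD
k_3 = rotl(K, (5*3+4) mod 16) = rotl(K, 3) = 0xDFA4
k_4 = rotl(K, (5*4+4) mod 16) = rotl(K, 8) = 0xF49B
k_5 = rotl(K, (5*5+4) mod 16) = rotl(K, 13) = 0x937E
k_6 = rotl(K, (5*6+4) mod 16) = rotl(K, 2) = 0x6FD2

0x6FD2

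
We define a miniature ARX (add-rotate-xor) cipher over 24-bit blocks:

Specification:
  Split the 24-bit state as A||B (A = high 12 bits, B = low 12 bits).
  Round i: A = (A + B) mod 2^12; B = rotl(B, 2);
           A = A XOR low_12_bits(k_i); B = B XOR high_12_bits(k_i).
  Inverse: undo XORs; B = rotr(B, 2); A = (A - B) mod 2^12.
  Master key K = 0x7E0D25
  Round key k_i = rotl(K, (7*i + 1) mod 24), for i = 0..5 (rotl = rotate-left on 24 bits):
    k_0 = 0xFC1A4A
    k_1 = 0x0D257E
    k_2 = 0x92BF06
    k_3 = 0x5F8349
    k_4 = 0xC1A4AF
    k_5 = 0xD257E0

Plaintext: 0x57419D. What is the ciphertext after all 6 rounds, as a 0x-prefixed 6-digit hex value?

s_0 = plaintext = 0x57419D
s_1 = Round(s_0, k_0) = 0xD5B9B5
s_2 = Round(s_1, k_1) = 0x26E604
s_3 = Round(s_2, k_2) = 0x77413A
s_4 = Round(s_3, k_3) = 0xBE7110
s_5 = Round(s_4, k_4) = 0x85885A
s_6 = Round(s_5, k_5) = 0x752C4F

0x752C4F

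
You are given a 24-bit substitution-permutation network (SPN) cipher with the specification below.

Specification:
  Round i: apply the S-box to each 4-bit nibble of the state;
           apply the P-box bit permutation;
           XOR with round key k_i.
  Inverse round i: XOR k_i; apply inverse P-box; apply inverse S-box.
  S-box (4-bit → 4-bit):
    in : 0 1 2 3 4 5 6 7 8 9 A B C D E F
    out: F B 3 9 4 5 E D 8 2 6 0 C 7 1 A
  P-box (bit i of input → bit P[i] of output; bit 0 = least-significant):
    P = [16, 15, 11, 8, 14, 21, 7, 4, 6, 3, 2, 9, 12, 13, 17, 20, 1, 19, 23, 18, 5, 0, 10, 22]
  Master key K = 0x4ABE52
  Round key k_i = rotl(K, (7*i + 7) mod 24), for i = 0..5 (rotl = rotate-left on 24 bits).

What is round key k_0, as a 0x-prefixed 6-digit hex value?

0x5F2925

K = 0x4ABE52
k_0 = rotl(K, (7*0+7) mod 24) = rotl(K, 7) = 0x5F2925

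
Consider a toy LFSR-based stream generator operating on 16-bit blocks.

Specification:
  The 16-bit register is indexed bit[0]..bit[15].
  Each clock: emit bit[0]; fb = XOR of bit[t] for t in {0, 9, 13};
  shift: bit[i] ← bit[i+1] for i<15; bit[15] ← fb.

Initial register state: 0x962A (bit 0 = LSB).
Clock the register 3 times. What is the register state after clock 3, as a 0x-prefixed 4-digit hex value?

0xB2C5

reg_0 = 0x962A
clock 1: out=0, reg = 0xCB15
clock 2: out=1, reg = 0x658A
clock 3: out=0, reg = 0xB2C5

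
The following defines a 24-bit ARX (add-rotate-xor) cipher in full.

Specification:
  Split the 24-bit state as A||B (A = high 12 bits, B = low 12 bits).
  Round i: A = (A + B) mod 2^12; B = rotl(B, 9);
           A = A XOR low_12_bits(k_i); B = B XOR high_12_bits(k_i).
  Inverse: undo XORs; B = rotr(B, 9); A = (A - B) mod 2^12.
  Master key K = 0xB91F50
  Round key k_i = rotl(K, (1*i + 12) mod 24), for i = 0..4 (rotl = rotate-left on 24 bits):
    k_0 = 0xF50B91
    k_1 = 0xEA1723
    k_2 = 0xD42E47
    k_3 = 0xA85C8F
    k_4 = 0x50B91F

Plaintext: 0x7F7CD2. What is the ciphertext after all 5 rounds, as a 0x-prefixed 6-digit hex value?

s_0 = plaintext = 0x7F7CD2
s_1 = Round(s_0, k_0) = 0xF58ACA
s_2 = Round(s_1, k_1) = 0xD01BF8
s_3 = Round(s_2, k_2) = 0x6BEC3D
s_4 = Round(s_3, k_3) = 0xE74102
s_5 = Round(s_4, k_4) = 0x66912B

0x66912B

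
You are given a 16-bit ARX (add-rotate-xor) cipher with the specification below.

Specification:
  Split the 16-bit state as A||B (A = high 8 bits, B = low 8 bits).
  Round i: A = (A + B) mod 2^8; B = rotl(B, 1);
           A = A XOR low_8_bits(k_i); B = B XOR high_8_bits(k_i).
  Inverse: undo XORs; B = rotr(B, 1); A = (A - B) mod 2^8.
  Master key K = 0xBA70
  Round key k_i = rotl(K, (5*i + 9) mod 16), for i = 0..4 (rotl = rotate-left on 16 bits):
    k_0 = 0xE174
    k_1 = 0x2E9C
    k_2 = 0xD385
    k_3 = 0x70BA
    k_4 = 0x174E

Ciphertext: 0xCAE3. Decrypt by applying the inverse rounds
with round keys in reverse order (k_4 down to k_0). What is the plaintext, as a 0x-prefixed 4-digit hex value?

0x28A1

s_0 = ciphertext = 0xCAE3
s_1 = InvRound(s_0, k_4) = 0x0A7A
s_2 = InvRound(s_1, k_3) = 0xAB05
s_3 = InvRound(s_2, k_2) = 0xC36B
s_4 = InvRound(s_3, k_1) = 0xBDA2
s_5 = InvRound(s_4, k_0) = 0x28A1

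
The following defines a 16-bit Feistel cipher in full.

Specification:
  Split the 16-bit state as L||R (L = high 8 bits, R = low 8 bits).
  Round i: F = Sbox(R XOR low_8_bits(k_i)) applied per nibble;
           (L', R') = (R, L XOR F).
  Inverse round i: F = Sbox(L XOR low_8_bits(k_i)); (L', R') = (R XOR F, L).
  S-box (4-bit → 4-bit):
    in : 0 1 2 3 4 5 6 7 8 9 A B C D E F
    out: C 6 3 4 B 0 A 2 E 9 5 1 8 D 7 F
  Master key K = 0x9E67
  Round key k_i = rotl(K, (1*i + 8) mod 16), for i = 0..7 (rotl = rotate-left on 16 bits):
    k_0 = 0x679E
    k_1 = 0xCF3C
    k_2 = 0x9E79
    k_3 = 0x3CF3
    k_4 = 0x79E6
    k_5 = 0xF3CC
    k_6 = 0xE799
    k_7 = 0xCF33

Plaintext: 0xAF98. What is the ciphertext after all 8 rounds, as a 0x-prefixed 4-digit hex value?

0xB46A

s_0 = plaintext = 0xAF98
s_1 = Round(s_0, k_0) = 0x9865
s_2 = Round(s_1, k_1) = 0x6591
s_3 = Round(s_2, k_2) = 0x911B
s_4 = Round(s_3, k_3) = 0x1BEF
s_5 = Round(s_4, k_4) = 0xEFD2
s_6 = Round(s_5, k_5) = 0xD288
s_7 = Round(s_6, k_6) = 0x88B4
s_8 = Round(s_7, k_7) = 0xB46A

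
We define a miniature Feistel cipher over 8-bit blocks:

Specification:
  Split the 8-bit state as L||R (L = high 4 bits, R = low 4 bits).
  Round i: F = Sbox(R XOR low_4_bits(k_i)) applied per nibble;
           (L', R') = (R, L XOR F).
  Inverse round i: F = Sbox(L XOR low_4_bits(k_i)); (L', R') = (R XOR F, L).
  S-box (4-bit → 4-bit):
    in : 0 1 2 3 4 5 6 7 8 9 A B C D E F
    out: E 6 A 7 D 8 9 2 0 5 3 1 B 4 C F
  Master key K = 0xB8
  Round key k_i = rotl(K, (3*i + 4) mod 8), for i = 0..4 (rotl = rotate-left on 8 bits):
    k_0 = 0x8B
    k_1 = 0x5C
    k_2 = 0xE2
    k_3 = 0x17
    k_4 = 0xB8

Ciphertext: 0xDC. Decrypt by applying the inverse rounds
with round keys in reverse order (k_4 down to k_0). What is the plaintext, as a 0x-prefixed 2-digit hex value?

0x2A

s_0 = ciphertext = 0xDC
s_1 = InvRound(s_0, k_4) = 0x4D
s_2 = InvRound(s_1, k_3) = 0xA4
s_3 = InvRound(s_2, k_2) = 0x4A
s_4 = InvRound(s_3, k_1) = 0xA4
s_5 = InvRound(s_4, k_0) = 0x2A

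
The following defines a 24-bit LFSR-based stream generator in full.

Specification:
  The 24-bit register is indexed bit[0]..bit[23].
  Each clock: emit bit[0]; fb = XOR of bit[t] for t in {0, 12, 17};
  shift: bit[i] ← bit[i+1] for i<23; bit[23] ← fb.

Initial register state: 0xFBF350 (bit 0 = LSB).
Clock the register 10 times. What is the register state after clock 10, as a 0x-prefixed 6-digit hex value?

reg_0 = 0xFBF350
clock 1: out=0, reg = 0x7DF9A8
clock 2: out=0, reg = 0xBEFCD4
clock 3: out=0, reg = 0x5F7E6A
clock 4: out=0, reg = 0x2FBF35
clock 5: out=1, reg = 0x97DF9A
clock 6: out=0, reg = 0x4BEFCD
clock 7: out=1, reg = 0x25F7E6
clock 8: out=0, reg = 0x92FBF3
clock 9: out=1, reg = 0xC97DF9
clock 10: out=1, reg = 0x64BEFC

0x64BEFC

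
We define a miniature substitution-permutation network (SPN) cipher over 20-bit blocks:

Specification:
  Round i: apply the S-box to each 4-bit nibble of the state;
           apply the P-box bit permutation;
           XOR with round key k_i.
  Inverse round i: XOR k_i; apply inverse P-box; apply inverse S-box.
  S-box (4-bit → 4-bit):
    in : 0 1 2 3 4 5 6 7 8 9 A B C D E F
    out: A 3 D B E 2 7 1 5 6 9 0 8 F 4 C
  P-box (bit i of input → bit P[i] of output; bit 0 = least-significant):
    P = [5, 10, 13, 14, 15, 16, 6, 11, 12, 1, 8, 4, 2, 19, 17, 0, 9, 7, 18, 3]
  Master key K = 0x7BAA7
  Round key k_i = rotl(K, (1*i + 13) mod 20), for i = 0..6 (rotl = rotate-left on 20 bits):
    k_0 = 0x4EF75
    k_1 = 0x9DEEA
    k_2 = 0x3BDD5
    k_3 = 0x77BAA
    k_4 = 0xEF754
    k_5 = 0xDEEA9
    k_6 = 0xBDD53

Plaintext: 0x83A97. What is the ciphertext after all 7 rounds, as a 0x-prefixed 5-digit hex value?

0x8114A

s_0 = plaintext = 0x83A97
s_1 = Round(s_0, k_0) = 0x9FD00
s_2 = Round(s_1, k_1) = 0xE8379
s_3 = Round(s_2, k_2) = 0x509C3
s_4 = Round(s_3, k_3) = 0xF3609
s_5 = Round(s_4, k_4) = 0x3CA5B
s_6 = Round(s_5, k_5) = 0xCFC30
s_7 = Round(s_6, k_6) = 0x8114A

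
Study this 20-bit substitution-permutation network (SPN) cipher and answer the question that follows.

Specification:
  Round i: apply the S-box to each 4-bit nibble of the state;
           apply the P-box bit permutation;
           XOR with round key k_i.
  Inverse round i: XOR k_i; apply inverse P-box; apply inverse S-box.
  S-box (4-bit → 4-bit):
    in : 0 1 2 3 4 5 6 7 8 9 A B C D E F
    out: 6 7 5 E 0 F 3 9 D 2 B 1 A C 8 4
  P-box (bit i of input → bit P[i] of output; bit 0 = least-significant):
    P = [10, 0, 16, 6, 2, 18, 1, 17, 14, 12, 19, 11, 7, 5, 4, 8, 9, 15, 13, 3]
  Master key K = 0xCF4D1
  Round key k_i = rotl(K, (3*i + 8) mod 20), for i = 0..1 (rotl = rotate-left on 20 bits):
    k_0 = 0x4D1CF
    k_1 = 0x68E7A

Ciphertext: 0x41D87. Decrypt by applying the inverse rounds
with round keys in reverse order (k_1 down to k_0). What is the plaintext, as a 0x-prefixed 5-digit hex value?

s_0 = ciphertext = 0x41D87
s_1 = InvRound(s_0, k_1) = 0xA597C
s_2 = InvRound(s_1, k_0) = 0x91D39

0x91D39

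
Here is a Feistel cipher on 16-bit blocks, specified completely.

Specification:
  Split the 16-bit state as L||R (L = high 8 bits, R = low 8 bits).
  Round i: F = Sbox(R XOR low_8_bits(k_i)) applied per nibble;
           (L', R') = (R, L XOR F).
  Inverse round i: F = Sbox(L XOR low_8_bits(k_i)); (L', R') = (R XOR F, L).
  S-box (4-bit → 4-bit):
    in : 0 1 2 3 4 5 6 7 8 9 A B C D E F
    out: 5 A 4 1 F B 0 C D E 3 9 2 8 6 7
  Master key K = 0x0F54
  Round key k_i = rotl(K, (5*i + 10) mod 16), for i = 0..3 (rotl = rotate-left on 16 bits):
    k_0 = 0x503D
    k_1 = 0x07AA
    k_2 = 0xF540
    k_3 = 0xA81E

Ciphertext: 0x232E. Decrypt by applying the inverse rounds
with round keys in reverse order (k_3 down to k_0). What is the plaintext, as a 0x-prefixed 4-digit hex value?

s_0 = ciphertext = 0x232E
s_1 = InvRound(s_0, k_3) = 0x3623
s_2 = InvRound(s_1, k_2) = 0xE336
s_3 = InvRound(s_2, k_1) = 0xC8E3
s_4 = InvRound(s_3, k_0) = 0x98C8

0x98C8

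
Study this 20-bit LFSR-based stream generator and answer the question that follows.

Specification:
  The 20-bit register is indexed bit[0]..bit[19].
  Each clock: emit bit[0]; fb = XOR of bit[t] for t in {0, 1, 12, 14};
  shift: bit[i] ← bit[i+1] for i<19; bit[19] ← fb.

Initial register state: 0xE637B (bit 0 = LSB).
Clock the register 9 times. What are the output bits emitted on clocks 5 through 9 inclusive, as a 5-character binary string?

reg_0 = 0xE637B
clock 1: out=1, reg = 0xF31BD
clock 2: out=1, reg = 0x798DE
clock 3: out=0, reg = 0x3CC6F
clock 4: out=1, reg = 0x9E637
clock 5: out=1, reg = 0xCF31B
clock 6: out=1, reg = 0x6798D
clock 7: out=1, reg = 0xB3CC6
clock 8: out=0, reg = 0x59E63
clock 9: out=1, reg = 0xACF31

11101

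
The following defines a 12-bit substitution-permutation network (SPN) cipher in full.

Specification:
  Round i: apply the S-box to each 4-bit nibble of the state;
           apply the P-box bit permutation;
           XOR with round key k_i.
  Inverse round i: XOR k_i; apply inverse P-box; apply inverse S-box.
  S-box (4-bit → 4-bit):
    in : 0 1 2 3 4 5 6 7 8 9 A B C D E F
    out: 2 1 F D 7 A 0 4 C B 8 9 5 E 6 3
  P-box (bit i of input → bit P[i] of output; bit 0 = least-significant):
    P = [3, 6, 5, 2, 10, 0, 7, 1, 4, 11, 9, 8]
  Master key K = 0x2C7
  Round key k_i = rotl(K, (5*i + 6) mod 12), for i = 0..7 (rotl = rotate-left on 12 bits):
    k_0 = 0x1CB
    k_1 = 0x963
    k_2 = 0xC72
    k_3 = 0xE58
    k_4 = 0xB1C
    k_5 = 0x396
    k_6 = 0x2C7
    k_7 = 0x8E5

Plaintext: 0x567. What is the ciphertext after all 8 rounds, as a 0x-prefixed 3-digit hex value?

0x590

s_0 = plaintext = 0x567
s_1 = Round(s_0, k_0) = 0x8EB
s_2 = Round(s_1, k_1) = 0xAEE
s_3 = Round(s_2, k_2) = 0xD93
s_4 = Round(s_3, k_3) = 0x177
s_5 = Round(s_4, k_4) = 0xBAC
s_6 = Round(s_5, k_5) = 0x2AC
s_7 = Round(s_6, k_6) = 0x9FD
s_8 = Round(s_7, k_7) = 0x590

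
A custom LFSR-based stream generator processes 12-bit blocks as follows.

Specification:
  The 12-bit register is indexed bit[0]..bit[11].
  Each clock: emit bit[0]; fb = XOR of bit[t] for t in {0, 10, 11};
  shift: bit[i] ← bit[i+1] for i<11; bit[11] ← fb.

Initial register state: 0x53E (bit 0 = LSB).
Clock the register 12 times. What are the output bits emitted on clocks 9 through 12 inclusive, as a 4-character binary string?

1010

reg_0 = 0x53E
clock 1: out=0, reg = 0xA9F
clock 2: out=1, reg = 0x54F
clock 3: out=1, reg = 0x2A7
clock 4: out=1, reg = 0x953
clock 5: out=1, reg = 0x4A9
clock 6: out=1, reg = 0x254
clock 7: out=0, reg = 0x12A
clock 8: out=0, reg = 0x095
clock 9: out=1, reg = 0x84A
clock 10: out=0, reg = 0xC25
clock 11: out=1, reg = 0xE12
clock 12: out=0, reg = 0x709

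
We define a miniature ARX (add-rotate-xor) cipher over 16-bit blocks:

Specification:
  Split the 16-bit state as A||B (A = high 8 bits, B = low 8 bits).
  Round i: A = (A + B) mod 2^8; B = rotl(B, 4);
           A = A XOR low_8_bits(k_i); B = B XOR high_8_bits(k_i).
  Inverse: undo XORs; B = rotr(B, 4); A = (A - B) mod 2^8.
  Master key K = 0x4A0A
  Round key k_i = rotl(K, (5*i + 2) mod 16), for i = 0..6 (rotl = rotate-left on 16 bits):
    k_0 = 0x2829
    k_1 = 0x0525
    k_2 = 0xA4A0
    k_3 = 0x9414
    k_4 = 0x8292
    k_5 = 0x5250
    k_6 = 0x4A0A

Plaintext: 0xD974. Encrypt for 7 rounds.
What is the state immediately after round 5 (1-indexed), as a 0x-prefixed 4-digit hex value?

0x8F50

s_0 = plaintext = 0xD974
s_1 = Round(s_0, k_0) = 0x646F
s_2 = Round(s_1, k_1) = 0xF6F3
s_3 = Round(s_2, k_2) = 0x499B
s_4 = Round(s_3, k_3) = 0xF02D
s_5 = Round(s_4, k_4) = 0x8F50
s_6 = Round(s_5, k_5) = 0x8F57
s_7 = Round(s_6, k_6) = 0xEC3F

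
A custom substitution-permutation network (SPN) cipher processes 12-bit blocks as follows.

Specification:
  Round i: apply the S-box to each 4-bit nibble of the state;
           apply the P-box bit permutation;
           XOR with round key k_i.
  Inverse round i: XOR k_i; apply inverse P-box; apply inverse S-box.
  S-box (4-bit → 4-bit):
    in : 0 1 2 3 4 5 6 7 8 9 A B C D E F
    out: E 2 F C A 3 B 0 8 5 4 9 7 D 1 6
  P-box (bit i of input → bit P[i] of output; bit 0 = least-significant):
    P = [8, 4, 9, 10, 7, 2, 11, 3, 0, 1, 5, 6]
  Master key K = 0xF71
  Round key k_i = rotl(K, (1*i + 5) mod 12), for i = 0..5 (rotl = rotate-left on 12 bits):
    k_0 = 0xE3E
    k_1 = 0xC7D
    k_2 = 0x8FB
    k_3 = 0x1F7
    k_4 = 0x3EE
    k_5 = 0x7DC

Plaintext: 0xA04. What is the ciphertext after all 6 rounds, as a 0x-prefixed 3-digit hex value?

0xBF9

s_0 = plaintext = 0xA04
s_1 = Round(s_0, k_0) = 0x202
s_2 = Round(s_1, k_1) = 0x302
s_3 = Round(s_2, k_2) = 0x787
s_4 = Round(s_3, k_3) = 0x1FF
s_5 = Round(s_4, k_4) = 0x9F8
s_6 = Round(s_5, k_5) = 0xBF9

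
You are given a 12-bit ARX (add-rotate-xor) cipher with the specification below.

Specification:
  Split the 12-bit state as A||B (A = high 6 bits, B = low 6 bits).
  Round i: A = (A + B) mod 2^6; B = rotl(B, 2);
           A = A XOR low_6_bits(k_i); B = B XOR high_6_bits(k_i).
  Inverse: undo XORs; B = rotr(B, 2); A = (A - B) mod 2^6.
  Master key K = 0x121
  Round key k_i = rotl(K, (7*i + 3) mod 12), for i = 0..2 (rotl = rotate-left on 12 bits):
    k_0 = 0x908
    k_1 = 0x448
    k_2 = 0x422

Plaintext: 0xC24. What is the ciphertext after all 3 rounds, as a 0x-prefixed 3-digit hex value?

s_0 = plaintext = 0xC24
s_1 = Round(s_0, k_0) = 0x736
s_2 = Round(s_1, k_1) = 0x68A
s_3 = Round(s_2, k_2) = 0x1B8

0x1B8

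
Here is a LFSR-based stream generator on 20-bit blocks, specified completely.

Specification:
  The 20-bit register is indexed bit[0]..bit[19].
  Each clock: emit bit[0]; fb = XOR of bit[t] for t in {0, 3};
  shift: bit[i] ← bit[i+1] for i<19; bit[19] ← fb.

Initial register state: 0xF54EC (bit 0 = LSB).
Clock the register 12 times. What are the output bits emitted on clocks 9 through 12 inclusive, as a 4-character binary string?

0010

reg_0 = 0xF54EC
clock 1: out=0, reg = 0xFAA76
clock 2: out=0, reg = 0x7D53B
clock 3: out=1, reg = 0x3EA9D
clock 4: out=1, reg = 0x1F54E
clock 5: out=0, reg = 0x8FAA7
clock 6: out=1, reg = 0xC7D53
clock 7: out=1, reg = 0xE3EA9
clock 8: out=1, reg = 0x71F54
clock 9: out=0, reg = 0x38FAA
clock 10: out=0, reg = 0x9C7D5
clock 11: out=1, reg = 0xCE3EA
clock 12: out=0, reg = 0xE71F5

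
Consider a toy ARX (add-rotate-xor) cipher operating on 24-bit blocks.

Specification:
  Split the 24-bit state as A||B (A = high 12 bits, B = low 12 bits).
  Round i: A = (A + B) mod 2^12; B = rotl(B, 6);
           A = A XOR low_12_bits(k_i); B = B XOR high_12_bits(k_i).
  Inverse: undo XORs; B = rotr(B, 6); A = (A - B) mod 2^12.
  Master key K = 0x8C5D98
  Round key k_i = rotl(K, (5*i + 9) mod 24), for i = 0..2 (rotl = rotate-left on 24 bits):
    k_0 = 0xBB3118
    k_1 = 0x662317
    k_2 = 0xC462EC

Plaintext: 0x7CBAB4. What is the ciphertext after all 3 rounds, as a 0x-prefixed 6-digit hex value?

0xBA3246

s_0 = plaintext = 0x7CBAB4
s_1 = Round(s_0, k_0) = 0x367699
s_2 = Round(s_1, k_1) = 0x917038
s_3 = Round(s_2, k_2) = 0xBA3246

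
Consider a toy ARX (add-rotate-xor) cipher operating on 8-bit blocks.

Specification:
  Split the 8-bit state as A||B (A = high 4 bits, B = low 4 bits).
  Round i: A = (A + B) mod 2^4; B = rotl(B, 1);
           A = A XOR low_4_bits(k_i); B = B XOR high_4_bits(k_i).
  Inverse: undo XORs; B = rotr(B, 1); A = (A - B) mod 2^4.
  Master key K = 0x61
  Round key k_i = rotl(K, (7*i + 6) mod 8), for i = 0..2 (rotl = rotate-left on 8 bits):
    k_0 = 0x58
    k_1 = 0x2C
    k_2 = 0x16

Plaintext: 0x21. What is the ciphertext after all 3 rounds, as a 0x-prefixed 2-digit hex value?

0xC8

s_0 = plaintext = 0x21
s_1 = Round(s_0, k_0) = 0xB7
s_2 = Round(s_1, k_1) = 0xEC
s_3 = Round(s_2, k_2) = 0xC8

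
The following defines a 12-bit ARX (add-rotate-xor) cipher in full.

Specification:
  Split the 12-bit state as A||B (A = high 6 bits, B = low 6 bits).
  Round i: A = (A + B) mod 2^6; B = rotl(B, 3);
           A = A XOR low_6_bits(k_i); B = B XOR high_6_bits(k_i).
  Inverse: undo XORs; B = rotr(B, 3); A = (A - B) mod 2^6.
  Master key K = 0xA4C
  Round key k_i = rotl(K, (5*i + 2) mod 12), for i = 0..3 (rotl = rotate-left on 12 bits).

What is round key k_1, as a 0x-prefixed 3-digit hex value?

K = 0xA4C
k_0 = rotl(K, (5*0+2) mod 12) = rotl(K, 2) = 0x932
k_1 = rotl(K, (5*1+2) mod 12) = rotl(K, 7) = 0x652

0x652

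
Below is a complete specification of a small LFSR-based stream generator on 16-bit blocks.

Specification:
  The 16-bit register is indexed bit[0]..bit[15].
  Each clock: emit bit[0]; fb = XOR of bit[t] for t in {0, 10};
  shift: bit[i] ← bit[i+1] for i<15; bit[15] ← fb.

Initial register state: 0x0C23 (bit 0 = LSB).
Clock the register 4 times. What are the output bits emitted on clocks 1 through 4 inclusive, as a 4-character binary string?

reg_0 = 0x0C23
clock 1: out=1, reg = 0x0611
clock 2: out=1, reg = 0x0308
clock 3: out=0, reg = 0x0184
clock 4: out=0, reg = 0x00C2

1100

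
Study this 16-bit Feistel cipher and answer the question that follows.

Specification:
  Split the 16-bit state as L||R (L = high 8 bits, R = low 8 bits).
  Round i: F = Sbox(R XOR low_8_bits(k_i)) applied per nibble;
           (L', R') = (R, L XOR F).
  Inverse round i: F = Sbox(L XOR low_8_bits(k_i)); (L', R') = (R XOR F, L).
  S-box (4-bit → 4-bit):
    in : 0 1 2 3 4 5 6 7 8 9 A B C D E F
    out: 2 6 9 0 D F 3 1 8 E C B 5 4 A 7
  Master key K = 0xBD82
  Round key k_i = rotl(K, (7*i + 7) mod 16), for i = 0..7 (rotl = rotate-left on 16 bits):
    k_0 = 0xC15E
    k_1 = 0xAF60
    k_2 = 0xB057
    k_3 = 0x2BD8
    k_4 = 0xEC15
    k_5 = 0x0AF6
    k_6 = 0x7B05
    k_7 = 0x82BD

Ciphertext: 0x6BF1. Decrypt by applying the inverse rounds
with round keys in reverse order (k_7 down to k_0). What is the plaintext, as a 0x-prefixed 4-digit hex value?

0xA4D4

s_0 = ciphertext = 0x6BF1
s_1 = InvRound(s_0, k_7) = 0xB26B
s_2 = InvRound(s_1, k_6) = 0xDAB2
s_3 = InvRound(s_2, k_5) = 0x27DA
s_4 = InvRound(s_3, k_4) = 0xD327
s_5 = InvRound(s_4, k_3) = 0x0CD3
s_6 = InvRound(s_5, k_2) = 0x280C
s_7 = InvRound(s_6, k_1) = 0xD428
s_8 = InvRound(s_7, k_0) = 0xA4D4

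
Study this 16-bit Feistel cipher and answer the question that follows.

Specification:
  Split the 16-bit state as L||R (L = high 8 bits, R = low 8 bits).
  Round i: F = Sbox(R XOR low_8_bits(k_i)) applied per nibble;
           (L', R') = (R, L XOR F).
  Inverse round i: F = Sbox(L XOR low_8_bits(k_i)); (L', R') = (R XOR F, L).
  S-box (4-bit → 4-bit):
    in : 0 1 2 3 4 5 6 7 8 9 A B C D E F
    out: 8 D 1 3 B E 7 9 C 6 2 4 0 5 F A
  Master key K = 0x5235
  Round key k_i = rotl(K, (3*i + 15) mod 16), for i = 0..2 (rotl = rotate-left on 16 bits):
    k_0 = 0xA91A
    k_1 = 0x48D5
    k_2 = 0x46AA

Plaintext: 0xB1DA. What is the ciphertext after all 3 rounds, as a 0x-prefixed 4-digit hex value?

s_0 = plaintext = 0xB1DA
s_1 = Round(s_0, k_0) = 0xDAB9
s_2 = Round(s_1, k_1) = 0xB9AA
s_3 = Round(s_2, k_2) = 0xAA31

0xAA31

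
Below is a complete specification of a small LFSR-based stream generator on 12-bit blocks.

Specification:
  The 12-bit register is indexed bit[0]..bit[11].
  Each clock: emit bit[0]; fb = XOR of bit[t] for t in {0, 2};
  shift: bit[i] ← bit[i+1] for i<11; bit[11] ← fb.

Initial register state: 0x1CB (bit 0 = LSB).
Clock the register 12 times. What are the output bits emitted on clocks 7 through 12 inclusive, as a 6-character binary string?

111000

reg_0 = 0x1CB
clock 1: out=1, reg = 0x8E5
clock 2: out=1, reg = 0x472
clock 3: out=0, reg = 0x239
clock 4: out=1, reg = 0x91C
clock 5: out=0, reg = 0xC8E
clock 6: out=0, reg = 0xE47
clock 7: out=1, reg = 0x723
clock 8: out=1, reg = 0xB91
clock 9: out=1, reg = 0xDC8
clock 10: out=0, reg = 0x6E4
clock 11: out=0, reg = 0xB72
clock 12: out=0, reg = 0x5B9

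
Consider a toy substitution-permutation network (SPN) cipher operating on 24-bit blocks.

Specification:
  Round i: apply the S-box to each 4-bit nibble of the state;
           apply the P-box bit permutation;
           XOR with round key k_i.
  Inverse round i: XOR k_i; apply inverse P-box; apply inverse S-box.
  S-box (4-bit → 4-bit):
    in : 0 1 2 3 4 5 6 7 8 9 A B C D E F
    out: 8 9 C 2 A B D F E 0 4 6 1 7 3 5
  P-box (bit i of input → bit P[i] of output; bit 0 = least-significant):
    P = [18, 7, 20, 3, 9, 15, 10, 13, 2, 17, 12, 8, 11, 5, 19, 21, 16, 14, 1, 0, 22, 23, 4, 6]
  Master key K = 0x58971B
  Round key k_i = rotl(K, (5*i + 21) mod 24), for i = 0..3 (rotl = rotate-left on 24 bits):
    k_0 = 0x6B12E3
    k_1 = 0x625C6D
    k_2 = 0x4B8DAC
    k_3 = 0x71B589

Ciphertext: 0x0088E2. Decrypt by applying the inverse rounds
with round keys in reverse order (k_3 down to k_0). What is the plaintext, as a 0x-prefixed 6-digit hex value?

s_0 = ciphertext = 0x0088E2
s_1 = InvRound(s_0, k_3) = 0x165222
s_2 = InvRound(s_1, k_2) = 0xCDF6D7
s_3 = InvRound(s_2, k_1) = 0xBF7355
s_4 = InvRound(s_3, k_0) = 0xDB310D

0xDB310D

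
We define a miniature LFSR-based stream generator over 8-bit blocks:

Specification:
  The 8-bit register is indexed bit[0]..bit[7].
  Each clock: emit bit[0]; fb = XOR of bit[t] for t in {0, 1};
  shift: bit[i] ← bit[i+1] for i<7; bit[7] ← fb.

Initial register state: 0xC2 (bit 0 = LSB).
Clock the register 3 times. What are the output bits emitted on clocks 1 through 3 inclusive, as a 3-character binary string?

010

reg_0 = 0xC2
clock 1: out=0, reg = 0xE1
clock 2: out=1, reg = 0xF0
clock 3: out=0, reg = 0x78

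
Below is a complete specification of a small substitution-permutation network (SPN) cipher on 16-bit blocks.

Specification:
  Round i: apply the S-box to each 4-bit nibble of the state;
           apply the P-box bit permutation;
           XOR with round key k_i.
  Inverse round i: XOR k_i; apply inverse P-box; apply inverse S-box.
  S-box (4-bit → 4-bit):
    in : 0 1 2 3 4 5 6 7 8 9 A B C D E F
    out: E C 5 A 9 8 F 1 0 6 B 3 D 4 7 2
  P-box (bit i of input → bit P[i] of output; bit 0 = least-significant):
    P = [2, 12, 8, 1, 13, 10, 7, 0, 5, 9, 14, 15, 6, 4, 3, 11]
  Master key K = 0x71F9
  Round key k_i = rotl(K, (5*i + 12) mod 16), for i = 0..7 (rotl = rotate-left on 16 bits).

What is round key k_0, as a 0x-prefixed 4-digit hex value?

K = 0x71F9
k_0 = rotl(K, (5*0+12) mod 16) = rotl(K, 12) = 0x971F

0x971F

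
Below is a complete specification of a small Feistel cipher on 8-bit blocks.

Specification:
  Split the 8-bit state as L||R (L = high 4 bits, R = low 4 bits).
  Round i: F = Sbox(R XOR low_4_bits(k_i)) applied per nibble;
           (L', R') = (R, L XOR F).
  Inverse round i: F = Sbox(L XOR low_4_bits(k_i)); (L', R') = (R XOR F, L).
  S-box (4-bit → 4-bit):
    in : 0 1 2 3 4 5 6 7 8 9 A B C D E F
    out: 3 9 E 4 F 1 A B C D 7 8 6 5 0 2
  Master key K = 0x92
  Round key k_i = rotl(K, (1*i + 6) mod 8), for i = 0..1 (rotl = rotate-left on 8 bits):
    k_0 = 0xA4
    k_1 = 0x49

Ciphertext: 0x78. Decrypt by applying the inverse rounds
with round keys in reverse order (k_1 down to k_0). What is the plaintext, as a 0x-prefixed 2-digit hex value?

0x18

s_0 = ciphertext = 0x78
s_1 = InvRound(s_0, k_1) = 0x87
s_2 = InvRound(s_1, k_0) = 0x18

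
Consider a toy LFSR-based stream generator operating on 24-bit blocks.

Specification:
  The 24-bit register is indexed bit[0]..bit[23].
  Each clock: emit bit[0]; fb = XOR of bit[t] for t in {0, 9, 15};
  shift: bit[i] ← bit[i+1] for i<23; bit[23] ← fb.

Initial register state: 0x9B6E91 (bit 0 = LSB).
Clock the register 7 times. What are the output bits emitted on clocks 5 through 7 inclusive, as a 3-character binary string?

100

reg_0 = 0x9B6E91
clock 1: out=1, reg = 0x4DB748
clock 2: out=0, reg = 0x26DBA4
clock 3: out=0, reg = 0x136DD2
clock 4: out=0, reg = 0x09B6E9
clock 5: out=1, reg = 0x84DB74
clock 6: out=0, reg = 0x426DBA
clock 7: out=0, reg = 0x2136DD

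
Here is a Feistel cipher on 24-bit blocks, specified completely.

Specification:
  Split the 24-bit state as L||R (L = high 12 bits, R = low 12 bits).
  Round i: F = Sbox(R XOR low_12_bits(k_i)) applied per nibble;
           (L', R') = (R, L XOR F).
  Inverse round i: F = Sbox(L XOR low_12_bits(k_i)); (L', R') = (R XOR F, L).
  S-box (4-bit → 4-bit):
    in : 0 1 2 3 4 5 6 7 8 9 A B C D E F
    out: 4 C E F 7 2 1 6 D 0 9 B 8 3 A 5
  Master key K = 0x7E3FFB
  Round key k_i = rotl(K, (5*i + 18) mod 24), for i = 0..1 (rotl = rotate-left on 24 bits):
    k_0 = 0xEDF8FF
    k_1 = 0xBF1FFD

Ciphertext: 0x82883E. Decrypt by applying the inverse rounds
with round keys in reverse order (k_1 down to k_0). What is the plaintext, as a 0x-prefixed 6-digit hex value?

0x977E0C

s_0 = ciphertext = 0x82883E
s_1 = InvRound(s_0, k_1) = 0xE0C828
s_2 = InvRound(s_1, k_0) = 0x977E0C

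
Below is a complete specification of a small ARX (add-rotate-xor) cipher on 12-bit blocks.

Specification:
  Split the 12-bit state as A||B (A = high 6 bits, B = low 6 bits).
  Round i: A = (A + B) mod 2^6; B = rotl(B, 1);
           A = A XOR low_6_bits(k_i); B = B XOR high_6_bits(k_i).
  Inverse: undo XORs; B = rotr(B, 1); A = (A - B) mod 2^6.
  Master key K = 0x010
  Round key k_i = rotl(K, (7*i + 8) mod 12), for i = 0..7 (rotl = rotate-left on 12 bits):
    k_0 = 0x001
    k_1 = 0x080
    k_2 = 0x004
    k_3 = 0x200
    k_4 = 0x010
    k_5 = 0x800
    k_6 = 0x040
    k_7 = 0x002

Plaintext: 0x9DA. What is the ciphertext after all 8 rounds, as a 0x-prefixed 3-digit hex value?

s_0 = plaintext = 0x9DA
s_1 = Round(s_0, k_0) = 0x034
s_2 = Round(s_1, k_1) = 0xD2B
s_3 = Round(s_2, k_2) = 0x6D7
s_4 = Round(s_3, k_3) = 0xCA6
s_5 = Round(s_4, k_4) = 0x20D
s_6 = Round(s_5, k_5) = 0x57A
s_7 = Round(s_6, k_6) = 0x3F4
s_8 = Round(s_7, k_7) = 0x069

0x069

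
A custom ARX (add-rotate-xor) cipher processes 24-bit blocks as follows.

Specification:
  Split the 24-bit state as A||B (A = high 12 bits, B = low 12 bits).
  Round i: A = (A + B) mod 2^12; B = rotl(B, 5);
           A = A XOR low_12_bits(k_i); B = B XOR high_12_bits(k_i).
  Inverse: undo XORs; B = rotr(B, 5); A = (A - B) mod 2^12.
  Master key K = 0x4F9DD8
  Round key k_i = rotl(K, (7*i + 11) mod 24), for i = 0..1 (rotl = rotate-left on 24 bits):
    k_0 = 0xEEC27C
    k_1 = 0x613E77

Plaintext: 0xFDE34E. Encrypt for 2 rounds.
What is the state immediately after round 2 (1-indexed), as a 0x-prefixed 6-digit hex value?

s_0 = plaintext = 0xFDE34E
s_1 = Round(s_0, k_0) = 0x15072A
s_2 = Round(s_1, k_1) = 0x60D35D

0x60D35D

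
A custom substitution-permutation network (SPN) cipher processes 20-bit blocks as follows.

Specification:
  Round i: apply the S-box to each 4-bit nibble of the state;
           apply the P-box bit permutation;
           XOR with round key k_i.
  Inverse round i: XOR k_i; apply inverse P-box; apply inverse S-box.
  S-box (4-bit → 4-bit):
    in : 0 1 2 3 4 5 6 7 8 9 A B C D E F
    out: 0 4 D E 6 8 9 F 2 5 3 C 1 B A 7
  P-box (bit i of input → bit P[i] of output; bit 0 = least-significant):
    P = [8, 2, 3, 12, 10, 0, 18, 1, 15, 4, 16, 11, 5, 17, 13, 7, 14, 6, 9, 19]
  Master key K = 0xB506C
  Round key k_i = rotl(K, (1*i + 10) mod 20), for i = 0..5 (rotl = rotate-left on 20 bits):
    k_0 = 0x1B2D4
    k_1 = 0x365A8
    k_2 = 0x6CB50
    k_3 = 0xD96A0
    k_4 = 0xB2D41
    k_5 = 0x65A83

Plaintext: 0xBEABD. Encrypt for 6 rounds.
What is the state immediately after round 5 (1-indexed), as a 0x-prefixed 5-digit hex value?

0x8CC77

s_0 = plaintext = 0xBEABD
s_1 = Round(s_0, k_0) = 0xF2142
s_2 = Round(s_1, k_1) = 0x61641
s_3 = Round(s_2, k_2) = 0xA2359
s_4 = Round(s_3, k_3) = 0xCFF5A
s_5 = Round(s_4, k_4) = 0x8CC77
s_6 = Round(s_5, k_5) = 0x2CFEC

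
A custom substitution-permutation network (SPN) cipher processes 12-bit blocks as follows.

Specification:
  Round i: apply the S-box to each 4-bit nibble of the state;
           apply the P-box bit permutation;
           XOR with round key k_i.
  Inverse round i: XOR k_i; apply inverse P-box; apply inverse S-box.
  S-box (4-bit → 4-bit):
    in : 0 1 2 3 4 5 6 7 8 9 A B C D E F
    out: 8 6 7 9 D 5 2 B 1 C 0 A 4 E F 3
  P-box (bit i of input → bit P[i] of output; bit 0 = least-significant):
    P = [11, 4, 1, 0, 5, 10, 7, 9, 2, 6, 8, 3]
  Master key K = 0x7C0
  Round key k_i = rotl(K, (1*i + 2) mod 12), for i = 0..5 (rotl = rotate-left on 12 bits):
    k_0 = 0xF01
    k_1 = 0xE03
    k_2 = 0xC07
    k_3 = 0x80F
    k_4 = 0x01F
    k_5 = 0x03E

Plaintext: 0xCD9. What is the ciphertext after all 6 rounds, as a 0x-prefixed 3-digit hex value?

0x033

s_0 = plaintext = 0xCD9
s_1 = Round(s_0, k_0) = 0x882
s_2 = Round(s_1, k_1) = 0x635
s_3 = Round(s_2, k_2) = 0x665
s_4 = Round(s_3, k_3) = 0x44D
s_5 = Round(s_4, k_4) = 0x3A0
s_6 = Round(s_5, k_5) = 0x033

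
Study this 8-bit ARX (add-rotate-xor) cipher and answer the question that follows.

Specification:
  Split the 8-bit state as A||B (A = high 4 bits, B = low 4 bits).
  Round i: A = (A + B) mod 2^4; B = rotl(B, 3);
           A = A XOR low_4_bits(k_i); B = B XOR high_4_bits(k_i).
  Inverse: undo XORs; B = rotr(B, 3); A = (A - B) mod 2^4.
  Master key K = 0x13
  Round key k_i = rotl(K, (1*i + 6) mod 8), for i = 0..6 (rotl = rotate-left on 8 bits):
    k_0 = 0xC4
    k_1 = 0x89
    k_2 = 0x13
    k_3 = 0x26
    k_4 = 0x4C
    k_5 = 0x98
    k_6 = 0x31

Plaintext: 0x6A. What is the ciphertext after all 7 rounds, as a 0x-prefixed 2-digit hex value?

s_0 = plaintext = 0x6A
s_1 = Round(s_0, k_0) = 0x49
s_2 = Round(s_1, k_1) = 0x44
s_3 = Round(s_2, k_2) = 0xB3
s_4 = Round(s_3, k_3) = 0x8B
s_5 = Round(s_4, k_4) = 0xF9
s_6 = Round(s_5, k_5) = 0x05
s_7 = Round(s_6, k_6) = 0x49

0x49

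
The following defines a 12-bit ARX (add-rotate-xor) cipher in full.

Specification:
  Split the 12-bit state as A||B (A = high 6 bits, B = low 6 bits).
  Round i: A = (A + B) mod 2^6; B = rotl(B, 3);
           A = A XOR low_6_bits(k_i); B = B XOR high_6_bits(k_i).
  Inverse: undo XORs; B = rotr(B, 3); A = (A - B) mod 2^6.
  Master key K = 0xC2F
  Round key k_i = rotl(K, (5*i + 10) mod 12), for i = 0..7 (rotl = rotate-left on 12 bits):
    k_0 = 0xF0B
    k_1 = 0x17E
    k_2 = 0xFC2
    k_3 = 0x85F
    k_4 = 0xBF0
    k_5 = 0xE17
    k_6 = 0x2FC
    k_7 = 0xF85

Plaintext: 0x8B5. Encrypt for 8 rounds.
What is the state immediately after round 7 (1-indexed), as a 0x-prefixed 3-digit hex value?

s_0 = plaintext = 0x8B5
s_1 = Round(s_0, k_0) = 0x712
s_2 = Round(s_1, k_1) = 0x417
s_3 = Round(s_2, k_2) = 0x945
s_4 = Round(s_3, k_3) = 0xD49
s_5 = Round(s_4, k_4) = 0x3A6
s_6 = Round(s_5, k_5) = 0x8CC
s_7 = Round(s_6, k_6) = 0x4EA
s_8 = Round(s_7, k_7) = 0xE2B

0x4EA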